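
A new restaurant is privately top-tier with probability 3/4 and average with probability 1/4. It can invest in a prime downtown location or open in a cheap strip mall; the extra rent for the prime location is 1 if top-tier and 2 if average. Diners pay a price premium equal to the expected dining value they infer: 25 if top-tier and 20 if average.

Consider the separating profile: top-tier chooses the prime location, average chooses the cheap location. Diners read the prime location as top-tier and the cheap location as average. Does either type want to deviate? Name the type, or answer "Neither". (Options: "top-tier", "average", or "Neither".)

average

The prime location pays 25; the cheap location pays 20.
top-tier: assigned the prime location, nets 25 − 1 = 24; deviating to the cheap location nets 20.
average: assigned the cheap location, nets 20; deviating to the prime location nets 25 − 2 = 23.
The average type gains 3 by deviating.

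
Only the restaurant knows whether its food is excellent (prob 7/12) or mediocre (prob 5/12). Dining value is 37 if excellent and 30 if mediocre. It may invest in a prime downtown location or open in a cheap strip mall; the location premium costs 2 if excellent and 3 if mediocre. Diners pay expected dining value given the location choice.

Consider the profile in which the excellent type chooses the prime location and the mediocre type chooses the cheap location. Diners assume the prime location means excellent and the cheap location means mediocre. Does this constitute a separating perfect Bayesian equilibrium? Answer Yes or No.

No

Under these beliefs, the prime location earns price premium 37 and the cheap location earns price premium 30.
excellent: the prime location nets 37 − 2 = 35; the cheap location nets 30. excellent prefers the prime location.
mediocre: the prime location nets 37 − 3 = 34; the cheap location nets 30. mediocre would deviate to the prime location.
mediocre has a profitable deviation, so the profile is not an equilibrium.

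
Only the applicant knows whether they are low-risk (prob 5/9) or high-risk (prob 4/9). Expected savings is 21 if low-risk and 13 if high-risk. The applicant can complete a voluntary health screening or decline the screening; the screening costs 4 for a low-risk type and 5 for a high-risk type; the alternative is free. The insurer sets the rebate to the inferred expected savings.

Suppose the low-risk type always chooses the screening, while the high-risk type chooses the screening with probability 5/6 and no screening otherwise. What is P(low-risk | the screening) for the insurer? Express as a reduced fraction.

3/5

P(the screening) = (5/9)·1 + (4/9)·(5/6) = 25/27.
By Bayes' rule, P(low-risk | the screening) = (5/9) / (25/27) = 3/5.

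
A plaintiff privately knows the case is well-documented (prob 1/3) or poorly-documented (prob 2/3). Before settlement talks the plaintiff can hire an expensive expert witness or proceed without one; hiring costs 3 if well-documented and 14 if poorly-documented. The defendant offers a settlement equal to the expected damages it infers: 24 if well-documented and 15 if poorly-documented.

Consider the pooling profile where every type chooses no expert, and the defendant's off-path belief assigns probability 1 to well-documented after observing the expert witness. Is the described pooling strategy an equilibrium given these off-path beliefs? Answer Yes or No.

No

On path, the defendant holds the prior and pays 1/3·24 + 2/3·15 = 18. Off path (the expert witness), believing well-documented, it pays 24.
well-documented: no expert nets 18; the expert witness nets 24 − 3 = 21. well-documented would deviate.
poorly-documented: no expert nets 18; the expert witness nets 24 − 14 = 10. poorly-documented stays.
A type deviates, so pooling fails.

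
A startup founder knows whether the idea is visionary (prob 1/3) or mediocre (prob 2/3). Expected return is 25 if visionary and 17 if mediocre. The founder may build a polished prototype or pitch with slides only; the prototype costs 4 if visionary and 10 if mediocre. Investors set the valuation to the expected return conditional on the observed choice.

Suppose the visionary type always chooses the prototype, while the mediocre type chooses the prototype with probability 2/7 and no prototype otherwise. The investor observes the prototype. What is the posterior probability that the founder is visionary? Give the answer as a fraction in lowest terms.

P(the prototype) = (1/3)·1 + (2/3)·(2/7) = 11/21.
By Bayes' rule, P(visionary | the prototype) = (1/3) / (11/21) = 7/11.

7/11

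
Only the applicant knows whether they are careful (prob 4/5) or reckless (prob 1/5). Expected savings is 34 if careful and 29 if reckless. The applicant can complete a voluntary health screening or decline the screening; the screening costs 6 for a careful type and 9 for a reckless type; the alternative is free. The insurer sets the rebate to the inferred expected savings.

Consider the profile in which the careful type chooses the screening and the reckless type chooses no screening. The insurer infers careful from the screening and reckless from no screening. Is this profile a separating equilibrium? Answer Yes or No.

No

Under these beliefs, the screening earns rebate 34 and no screening earns rebate 29.
careful: the screening nets 34 − 6 = 28; no screening nets 29. careful would deviate to no screening.
reckless: the screening nets 34 − 9 = 25; no screening nets 29. reckless prefers no screening.
careful has a profitable deviation, so the profile is not an equilibrium.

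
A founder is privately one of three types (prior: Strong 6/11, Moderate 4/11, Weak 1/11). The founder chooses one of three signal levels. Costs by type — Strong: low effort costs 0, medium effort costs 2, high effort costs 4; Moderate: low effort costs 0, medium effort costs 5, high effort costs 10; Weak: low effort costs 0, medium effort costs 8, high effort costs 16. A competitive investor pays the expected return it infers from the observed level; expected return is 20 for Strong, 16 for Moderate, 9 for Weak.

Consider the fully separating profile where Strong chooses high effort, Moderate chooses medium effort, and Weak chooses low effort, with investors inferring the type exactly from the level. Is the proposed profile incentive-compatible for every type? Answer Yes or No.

Yes

Separating valuations: high effort → 20, medium effort → 16, low effort → 9.
Strong (assigned high effort): low effort: 9 − 0 = 9; medium effort: 16 − 2 = 14; high effort: 20 − 4 = 16. Strong stays.
Moderate (assigned medium effort): low effort: 9 − 0 = 9; medium effort: 16 − 5 = 11; high effort: 20 − 10 = 10. Moderate stays.
Weak (assigned low effort): low effort: 9 − 0 = 9; medium effort: 16 − 8 = 8; high effort: 20 − 16 = 4. Weak stays.
Every type prefers its assigned level; separation holds.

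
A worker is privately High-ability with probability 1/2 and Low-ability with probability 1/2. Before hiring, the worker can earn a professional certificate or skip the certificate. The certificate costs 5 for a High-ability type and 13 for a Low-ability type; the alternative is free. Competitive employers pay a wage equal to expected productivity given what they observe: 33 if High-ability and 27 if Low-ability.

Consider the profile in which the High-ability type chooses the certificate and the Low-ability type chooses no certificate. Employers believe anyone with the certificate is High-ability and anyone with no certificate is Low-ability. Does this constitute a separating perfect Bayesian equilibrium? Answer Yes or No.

Yes

Under these beliefs, the certificate earns wage 33 and no certificate earns wage 27.
High-ability: the certificate nets 33 − 5 = 28; no certificate nets 27. High-ability prefers the certificate.
Low-ability: the certificate nets 33 − 13 = 20; no certificate nets 27. Low-ability prefers no certificate.
Neither type deviates, so the separating profile is an equilibrium.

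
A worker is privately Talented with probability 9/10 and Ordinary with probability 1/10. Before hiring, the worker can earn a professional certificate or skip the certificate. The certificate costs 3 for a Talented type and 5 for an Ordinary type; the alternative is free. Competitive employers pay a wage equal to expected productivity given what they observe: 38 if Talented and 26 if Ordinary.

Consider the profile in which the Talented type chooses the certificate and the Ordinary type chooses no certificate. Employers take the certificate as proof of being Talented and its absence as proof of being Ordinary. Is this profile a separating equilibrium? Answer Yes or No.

No

Under these beliefs, the certificate earns wage 38 and no certificate earns wage 26.
Talented: the certificate nets 38 − 3 = 35; no certificate nets 26. Talented prefers the certificate.
Ordinary: the certificate nets 38 − 5 = 33; no certificate nets 26. Ordinary would deviate to the certificate.
Ordinary has a profitable deviation, so the profile is not an equilibrium.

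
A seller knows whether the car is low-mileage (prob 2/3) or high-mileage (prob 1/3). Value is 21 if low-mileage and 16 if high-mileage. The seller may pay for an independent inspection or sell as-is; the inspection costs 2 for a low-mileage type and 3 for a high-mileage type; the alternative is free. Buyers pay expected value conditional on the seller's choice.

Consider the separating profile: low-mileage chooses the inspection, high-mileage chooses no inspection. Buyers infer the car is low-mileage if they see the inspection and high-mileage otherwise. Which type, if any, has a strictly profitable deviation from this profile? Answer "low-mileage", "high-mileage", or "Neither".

The inspection pays 21; no inspection pays 16.
low-mileage: assigned the inspection, nets 21 − 2 = 19; deviating to no inspection nets 16.
high-mileage: assigned no inspection, nets 16; deviating to the inspection nets 21 − 3 = 18.
The high-mileage type gains 2 by deviating.

high-mileage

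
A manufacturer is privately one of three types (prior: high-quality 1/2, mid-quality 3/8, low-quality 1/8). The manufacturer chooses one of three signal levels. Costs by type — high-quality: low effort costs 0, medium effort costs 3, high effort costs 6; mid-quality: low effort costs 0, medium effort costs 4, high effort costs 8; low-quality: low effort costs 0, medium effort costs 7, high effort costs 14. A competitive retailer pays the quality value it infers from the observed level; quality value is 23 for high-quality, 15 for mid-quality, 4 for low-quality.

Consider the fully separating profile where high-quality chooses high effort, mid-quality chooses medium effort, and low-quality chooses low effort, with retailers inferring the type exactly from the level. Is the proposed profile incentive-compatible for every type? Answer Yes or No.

No

Separating prices: high effort → 23, medium effort → 15, low effort → 4.
high-quality (assigned high effort): low effort: 4 − 0 = 4; medium effort: 15 − 3 = 12; high effort: 23 − 6 = 17. high-quality stays.
mid-quality (assigned medium effort): low effort: 4 − 0 = 4; medium effort: 15 − 4 = 11; high effort: 23 − 8 = 15. mid-quality prefers high effort.
low-quality (assigned low effort): low effort: 4 − 0 = 4; medium effort: 15 − 7 = 8; high effort: 23 − 14 = 9. low-quality prefers high effort.
At least one type deviates; the separating profile fails.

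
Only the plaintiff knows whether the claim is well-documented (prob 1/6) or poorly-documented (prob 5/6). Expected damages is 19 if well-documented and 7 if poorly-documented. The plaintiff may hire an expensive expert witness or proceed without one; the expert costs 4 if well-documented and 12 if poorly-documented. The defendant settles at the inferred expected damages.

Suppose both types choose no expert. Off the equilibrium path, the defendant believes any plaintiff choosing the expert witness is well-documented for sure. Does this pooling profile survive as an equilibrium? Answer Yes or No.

No

On path, the defendant holds the prior and pays 1/6·19 + 5/6·7 = 9. Off path (the expert witness), believing well-documented, it pays 19.
well-documented: no expert nets 9; the expert witness nets 19 − 4 = 15. well-documented would deviate.
poorly-documented: no expert nets 9; the expert witness nets 19 − 12 = 7. poorly-documented stays.
A type deviates, so pooling fails.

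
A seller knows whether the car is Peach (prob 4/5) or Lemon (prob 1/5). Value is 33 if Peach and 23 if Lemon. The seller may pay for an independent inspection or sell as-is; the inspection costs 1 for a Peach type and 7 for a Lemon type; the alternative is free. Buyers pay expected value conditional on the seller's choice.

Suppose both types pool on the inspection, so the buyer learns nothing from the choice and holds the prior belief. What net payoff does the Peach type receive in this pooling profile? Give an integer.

30

Pooled price = 4/5·33 + 1/5·23 = 31.
Peach pays cost 1 for the inspection, so net payoff = 31 − 1 = 30.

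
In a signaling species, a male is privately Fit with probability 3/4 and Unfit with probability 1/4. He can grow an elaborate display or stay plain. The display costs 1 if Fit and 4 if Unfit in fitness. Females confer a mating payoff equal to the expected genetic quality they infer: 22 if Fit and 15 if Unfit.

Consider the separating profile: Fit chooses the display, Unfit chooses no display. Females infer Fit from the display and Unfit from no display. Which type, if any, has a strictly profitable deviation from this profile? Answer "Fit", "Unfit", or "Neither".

The display pays 22; no display pays 15.
Fit: assigned the display, nets 22 − 1 = 21; deviating to no display nets 15.
Unfit: assigned no display, nets 15; deviating to the display nets 22 − 4 = 18.
The Unfit type gains 3 by deviating.

Unfit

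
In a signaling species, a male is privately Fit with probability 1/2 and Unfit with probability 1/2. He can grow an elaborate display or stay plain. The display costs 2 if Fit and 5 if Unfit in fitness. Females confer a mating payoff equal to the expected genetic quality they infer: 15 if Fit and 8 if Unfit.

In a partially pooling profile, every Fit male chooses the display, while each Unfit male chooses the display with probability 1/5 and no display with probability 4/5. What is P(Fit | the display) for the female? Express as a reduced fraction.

5/6

P(the display) = (1/2)·1 + (1/2)·(1/5) = 3/5.
By Bayes' rule, P(Fit | the display) = (1/2) / (3/5) = 5/6.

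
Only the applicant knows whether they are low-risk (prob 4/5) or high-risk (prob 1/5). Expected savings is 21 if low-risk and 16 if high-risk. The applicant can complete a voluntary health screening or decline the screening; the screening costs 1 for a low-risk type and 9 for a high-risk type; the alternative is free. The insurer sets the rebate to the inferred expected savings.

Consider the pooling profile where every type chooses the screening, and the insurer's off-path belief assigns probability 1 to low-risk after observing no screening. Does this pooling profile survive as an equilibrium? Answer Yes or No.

On path, the insurer holds the prior and pays 4/5·21 + 1/5·16 = 20. Off path (no screening), believing low-risk, it pays 21.
low-risk: the screening nets 20 − 1 = 19; no screening nets 21. low-risk would deviate.
high-risk: the screening nets 20 − 9 = 11; no screening nets 21. high-risk would deviate.
A type deviates, so pooling fails.

No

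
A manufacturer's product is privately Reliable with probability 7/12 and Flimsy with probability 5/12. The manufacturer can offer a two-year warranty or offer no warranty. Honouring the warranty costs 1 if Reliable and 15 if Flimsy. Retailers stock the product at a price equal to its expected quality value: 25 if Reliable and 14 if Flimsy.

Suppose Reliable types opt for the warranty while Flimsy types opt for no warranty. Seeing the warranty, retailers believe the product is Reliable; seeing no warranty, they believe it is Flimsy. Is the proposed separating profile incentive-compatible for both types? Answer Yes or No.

Yes

Under these beliefs, the warranty earns price 25 and no warranty earns price 14.
Reliable: the warranty nets 25 − 1 = 24; no warranty nets 14. Reliable prefers the warranty.
Flimsy: the warranty nets 25 − 15 = 10; no warranty nets 14. Flimsy prefers no warranty.
Neither type deviates, so the separating profile is an equilibrium.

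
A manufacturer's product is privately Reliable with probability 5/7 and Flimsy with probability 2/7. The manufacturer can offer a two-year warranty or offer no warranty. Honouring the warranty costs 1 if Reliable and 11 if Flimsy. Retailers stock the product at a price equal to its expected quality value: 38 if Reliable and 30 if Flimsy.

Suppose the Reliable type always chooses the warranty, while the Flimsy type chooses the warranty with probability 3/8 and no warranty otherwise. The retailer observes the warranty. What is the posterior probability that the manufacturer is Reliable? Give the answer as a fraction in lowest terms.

20/23

P(the warranty) = (5/7)·1 + (2/7)·(3/8) = 23/28.
By Bayes' rule, P(Reliable | the warranty) = (5/7) / (23/28) = 20/23.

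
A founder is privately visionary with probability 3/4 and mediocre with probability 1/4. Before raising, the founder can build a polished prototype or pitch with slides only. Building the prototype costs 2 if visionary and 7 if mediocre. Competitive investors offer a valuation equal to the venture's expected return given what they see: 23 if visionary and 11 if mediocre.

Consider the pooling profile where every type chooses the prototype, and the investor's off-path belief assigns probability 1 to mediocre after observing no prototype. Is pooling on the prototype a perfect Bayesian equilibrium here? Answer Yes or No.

Yes

On path, the investor holds the prior and pays 3/4·23 + 1/4·11 = 20. Off path (no prototype), believing mediocre, it pays 11.
visionary: the prototype nets 20 − 2 = 18; no prototype nets 11. visionary stays.
mediocre: the prototype nets 20 − 7 = 13; no prototype nets 11. mediocre stays.
No type deviates, so pooling is sustained.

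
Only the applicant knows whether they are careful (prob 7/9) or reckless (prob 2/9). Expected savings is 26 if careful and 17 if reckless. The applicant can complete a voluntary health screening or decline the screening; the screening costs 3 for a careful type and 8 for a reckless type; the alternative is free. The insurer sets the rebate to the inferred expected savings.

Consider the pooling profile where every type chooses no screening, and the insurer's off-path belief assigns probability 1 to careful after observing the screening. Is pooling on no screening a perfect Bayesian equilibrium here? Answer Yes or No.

Yes

On path, the insurer holds the prior and pays 7/9·26 + 2/9·17 = 24. Off path (the screening), believing careful, it pays 26.
careful: no screening nets 24; the screening nets 26 − 3 = 23. careful stays.
reckless: no screening nets 24; the screening nets 26 − 8 = 18. reckless stays.
No type deviates, so pooling is sustained.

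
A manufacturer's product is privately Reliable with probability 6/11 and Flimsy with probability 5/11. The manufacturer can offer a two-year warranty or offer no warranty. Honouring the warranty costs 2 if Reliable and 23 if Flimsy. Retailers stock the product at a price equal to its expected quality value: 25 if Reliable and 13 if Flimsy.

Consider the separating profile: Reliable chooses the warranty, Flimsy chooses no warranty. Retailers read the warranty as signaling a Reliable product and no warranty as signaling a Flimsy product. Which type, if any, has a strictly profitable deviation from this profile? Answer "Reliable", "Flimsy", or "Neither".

Neither

The warranty pays 25; no warranty pays 13.
Reliable: assigned the warranty, nets 25 − 2 = 23; deviating to no warranty nets 13.
Flimsy: assigned no warranty, nets 13; deviating to the warranty nets 25 − 23 = 2.
Both types strictly prefer their assigned action; no profitable deviation.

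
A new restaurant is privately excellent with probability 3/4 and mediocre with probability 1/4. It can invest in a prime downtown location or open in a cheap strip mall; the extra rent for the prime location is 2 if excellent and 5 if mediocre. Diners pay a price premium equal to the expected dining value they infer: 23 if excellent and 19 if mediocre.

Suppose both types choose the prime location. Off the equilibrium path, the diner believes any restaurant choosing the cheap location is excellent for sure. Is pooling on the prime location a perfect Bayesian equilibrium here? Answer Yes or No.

No

On path, the diner holds the prior and pays 3/4·23 + 1/4·19 = 22. Off path (the cheap location), believing excellent, it pays 23.
excellent: the prime location nets 22 − 2 = 20; the cheap location nets 23. excellent would deviate.
mediocre: the prime location nets 22 − 5 = 17; the cheap location nets 23. mediocre would deviate.
A type deviates, so pooling fails.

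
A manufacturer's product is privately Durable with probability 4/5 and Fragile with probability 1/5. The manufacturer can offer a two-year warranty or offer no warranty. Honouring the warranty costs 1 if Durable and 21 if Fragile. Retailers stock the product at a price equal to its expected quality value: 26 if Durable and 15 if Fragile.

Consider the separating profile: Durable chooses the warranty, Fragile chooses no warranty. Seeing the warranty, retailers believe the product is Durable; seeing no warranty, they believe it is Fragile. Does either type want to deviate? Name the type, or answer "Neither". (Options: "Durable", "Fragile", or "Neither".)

The warranty pays 26; no warranty pays 15.
Durable: assigned the warranty, nets 26 − 1 = 25; deviating to no warranty nets 15.
Fragile: assigned no warranty, nets 15; deviating to the warranty nets 26 − 21 = 5.
Both types strictly prefer their assigned action; no profitable deviation.

Neither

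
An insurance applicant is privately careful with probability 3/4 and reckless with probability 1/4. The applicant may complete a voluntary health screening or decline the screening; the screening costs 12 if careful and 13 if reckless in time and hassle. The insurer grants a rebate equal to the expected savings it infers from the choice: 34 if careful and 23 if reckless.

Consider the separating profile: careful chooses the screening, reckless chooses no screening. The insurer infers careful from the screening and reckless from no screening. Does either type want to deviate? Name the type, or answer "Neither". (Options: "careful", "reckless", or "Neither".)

The screening pays 34; no screening pays 23.
careful: assigned the screening, nets 34 − 12 = 22; deviating to no screening nets 23.
reckless: assigned no screening, nets 23; deviating to the screening nets 34 − 13 = 21.
The careful type gains 1 by deviating.

careful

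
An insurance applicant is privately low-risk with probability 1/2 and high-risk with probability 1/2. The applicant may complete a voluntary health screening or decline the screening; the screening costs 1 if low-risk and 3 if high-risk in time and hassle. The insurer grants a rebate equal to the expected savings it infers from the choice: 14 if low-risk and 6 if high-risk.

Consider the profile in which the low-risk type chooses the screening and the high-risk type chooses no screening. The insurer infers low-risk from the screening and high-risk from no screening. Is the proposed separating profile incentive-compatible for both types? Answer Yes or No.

No

Under these beliefs, the screening earns rebate 14 and no screening earns rebate 6.
low-risk: the screening nets 14 − 1 = 13; no screening nets 6. low-risk prefers the screening.
high-risk: the screening nets 14 − 3 = 11; no screening nets 6. high-risk would deviate to the screening.
high-risk has a profitable deviation, so the profile is not an equilibrium.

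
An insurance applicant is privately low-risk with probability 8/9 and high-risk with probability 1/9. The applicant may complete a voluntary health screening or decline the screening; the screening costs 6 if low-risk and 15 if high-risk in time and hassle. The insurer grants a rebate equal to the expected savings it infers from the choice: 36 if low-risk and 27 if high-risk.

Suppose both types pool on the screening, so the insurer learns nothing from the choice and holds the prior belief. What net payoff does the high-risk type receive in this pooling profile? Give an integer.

20

Pooled rebate = 8/9·36 + 1/9·27 = 35.
high-risk pays cost 15 for the screening, so net payoff = 35 − 15 = 20.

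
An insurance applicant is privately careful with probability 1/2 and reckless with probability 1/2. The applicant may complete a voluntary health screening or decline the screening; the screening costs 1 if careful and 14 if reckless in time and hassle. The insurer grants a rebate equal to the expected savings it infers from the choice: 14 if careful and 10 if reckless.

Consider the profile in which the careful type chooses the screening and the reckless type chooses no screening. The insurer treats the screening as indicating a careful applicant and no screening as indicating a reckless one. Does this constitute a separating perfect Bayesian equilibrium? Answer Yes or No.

Under these beliefs, the screening earns rebate 14 and no screening earns rebate 10.
careful: the screening nets 14 − 1 = 13; no screening nets 10. careful prefers the screening.
reckless: the screening nets 14 − 14 = 0; no screening nets 10. reckless prefers no screening.
Neither type deviates, so the separating profile is an equilibrium.

Yes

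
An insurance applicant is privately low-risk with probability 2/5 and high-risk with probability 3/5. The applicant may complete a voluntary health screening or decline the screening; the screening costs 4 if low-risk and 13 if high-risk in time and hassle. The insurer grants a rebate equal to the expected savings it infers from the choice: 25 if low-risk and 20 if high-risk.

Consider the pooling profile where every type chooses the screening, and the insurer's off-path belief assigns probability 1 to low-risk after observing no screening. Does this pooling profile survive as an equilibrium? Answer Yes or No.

On path, the insurer holds the prior and pays 2/5·25 + 3/5·20 = 22. Off path (no screening), believing low-risk, it pays 25.
low-risk: the screening nets 22 − 4 = 18; no screening nets 25. low-risk would deviate.
high-risk: the screening nets 22 − 13 = 9; no screening nets 25. high-risk would deviate.
A type deviates, so pooling fails.

No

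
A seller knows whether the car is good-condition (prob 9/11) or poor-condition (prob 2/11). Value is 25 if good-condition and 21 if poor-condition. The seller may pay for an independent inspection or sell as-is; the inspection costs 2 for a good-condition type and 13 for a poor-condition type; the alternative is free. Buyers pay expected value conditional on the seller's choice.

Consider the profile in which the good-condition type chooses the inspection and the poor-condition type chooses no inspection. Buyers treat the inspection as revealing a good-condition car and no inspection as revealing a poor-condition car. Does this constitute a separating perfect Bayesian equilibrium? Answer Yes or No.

Under these beliefs, the inspection earns price 25 and no inspection earns price 21.
good-condition: the inspection nets 25 − 2 = 23; no inspection nets 21. good-condition prefers the inspection.
poor-condition: the inspection nets 25 − 13 = 12; no inspection nets 21. poor-condition prefers no inspection.
Neither type deviates, so the separating profile is an equilibrium.

Yes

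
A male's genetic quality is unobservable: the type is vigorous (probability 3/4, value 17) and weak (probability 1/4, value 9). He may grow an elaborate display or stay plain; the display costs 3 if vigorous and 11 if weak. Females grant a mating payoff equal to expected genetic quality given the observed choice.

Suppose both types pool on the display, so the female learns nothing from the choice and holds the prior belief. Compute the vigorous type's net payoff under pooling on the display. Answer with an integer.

12

Pooled mating payoff = 3/4·17 + 1/4·9 = 15.
vigorous pays cost 3 for the display, so net payoff = 15 − 3 = 12.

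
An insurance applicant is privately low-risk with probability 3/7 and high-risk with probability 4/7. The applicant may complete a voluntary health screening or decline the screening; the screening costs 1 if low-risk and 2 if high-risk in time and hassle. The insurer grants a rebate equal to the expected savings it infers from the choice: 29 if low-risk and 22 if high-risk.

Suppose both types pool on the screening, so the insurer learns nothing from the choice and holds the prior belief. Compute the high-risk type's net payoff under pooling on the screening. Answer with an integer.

Pooled rebate = 3/7·29 + 4/7·22 = 25.
high-risk pays cost 2 for the screening, so net payoff = 25 − 2 = 23.

23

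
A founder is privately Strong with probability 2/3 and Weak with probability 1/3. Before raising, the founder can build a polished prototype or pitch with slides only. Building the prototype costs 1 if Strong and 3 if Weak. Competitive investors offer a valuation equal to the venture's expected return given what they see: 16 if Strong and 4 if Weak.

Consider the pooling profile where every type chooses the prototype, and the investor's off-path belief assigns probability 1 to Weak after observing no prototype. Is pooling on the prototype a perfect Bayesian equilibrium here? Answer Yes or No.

Yes

On path, the investor holds the prior and pays 2/3·16 + 1/3·4 = 12. Off path (no prototype), believing Weak, it pays 4.
Strong: the prototype nets 12 − 1 = 11; no prototype nets 4. Strong stays.
Weak: the prototype nets 12 − 3 = 9; no prototype nets 4. Weak stays.
No type deviates, so pooling is sustained.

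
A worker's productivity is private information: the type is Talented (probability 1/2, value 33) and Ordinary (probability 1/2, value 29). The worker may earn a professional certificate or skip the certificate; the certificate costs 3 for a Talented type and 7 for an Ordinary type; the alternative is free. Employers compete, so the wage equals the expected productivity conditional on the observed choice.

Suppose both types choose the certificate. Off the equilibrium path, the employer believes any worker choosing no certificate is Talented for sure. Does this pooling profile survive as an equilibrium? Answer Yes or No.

On path, the employer holds the prior and pays 1/2·33 + 1/2·29 = 31. Off path (no certificate), believing Talented, it pays 33.
Talented: the certificate nets 31 − 3 = 28; no certificate nets 33. Talented would deviate.
Ordinary: the certificate nets 31 − 7 = 24; no certificate nets 33. Ordinary would deviate.
A type deviates, so pooling fails.

No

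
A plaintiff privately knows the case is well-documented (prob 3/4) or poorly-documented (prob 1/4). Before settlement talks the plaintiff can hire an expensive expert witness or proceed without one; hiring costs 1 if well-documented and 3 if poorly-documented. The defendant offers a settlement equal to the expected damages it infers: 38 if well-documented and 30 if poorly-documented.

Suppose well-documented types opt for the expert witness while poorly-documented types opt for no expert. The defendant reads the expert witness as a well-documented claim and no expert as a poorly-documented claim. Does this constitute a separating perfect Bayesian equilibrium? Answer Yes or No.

No

Under these beliefs, the expert witness earns settlement 38 and no expert earns settlement 30.
well-documented: the expert witness nets 38 − 1 = 37; no expert nets 30. well-documented prefers the expert witness.
poorly-documented: the expert witness nets 38 − 3 = 35; no expert nets 30. poorly-documented would deviate to the expert witness.
poorly-documented has a profitable deviation, so the profile is not an equilibrium.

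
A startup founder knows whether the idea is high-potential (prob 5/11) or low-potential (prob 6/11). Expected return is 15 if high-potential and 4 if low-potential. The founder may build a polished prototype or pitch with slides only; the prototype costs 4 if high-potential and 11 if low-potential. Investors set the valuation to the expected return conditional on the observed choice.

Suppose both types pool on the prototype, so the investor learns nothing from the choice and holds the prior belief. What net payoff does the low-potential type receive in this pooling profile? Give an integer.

Pooled valuation = 5/11·15 + 6/11·4 = 9.
low-potential pays cost 11 for the prototype, so net payoff = 9 − 11 = -2.

-2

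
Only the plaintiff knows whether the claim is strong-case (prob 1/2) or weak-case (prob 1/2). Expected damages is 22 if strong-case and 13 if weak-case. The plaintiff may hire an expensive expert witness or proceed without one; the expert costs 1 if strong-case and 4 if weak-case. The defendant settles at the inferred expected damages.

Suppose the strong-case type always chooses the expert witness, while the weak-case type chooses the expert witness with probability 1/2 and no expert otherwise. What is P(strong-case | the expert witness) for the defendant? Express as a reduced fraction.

2/3

P(the expert witness) = (1/2)·1 + (1/2)·(1/2) = 3/4.
By Bayes' rule, P(strong-case | the expert witness) = (1/2) / (3/4) = 2/3.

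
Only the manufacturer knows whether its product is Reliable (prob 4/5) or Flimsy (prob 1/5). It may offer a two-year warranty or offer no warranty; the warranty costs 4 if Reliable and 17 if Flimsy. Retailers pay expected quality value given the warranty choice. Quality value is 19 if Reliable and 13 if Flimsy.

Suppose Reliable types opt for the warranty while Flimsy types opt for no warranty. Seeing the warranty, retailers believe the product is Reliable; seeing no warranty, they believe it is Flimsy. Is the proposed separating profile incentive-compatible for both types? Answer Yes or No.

Yes

Under these beliefs, the warranty earns price 19 and no warranty earns price 13.
Reliable: the warranty nets 19 − 4 = 15; no warranty nets 13. Reliable prefers the warranty.
Flimsy: the warranty nets 19 − 17 = 2; no warranty nets 13. Flimsy prefers no warranty.
Neither type deviates, so the separating profile is an equilibrium.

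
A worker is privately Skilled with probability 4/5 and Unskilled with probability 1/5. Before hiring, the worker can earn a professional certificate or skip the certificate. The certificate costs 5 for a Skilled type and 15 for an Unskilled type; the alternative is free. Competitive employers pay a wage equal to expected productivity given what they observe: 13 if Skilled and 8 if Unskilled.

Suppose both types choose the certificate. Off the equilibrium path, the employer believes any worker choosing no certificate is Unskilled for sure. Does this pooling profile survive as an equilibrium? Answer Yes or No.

No

On path, the employer holds the prior and pays 4/5·13 + 1/5·8 = 12. Off path (no certificate), believing Unskilled, it pays 8.
Skilled: the certificate nets 12 − 5 = 7; no certificate nets 8. Skilled would deviate.
Unskilled: the certificate nets 12 − 15 = -3; no certificate nets 8. Unskilled would deviate.
A type deviates, so pooling fails.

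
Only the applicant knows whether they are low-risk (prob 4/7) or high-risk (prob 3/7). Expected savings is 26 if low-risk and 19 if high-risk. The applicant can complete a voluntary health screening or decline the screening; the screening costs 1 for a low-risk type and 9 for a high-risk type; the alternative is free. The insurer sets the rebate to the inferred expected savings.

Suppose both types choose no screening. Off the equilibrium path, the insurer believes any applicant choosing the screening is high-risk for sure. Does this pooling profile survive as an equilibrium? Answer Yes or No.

Yes

On path, the insurer holds the prior and pays 4/7·26 + 3/7·19 = 23. Off path (the screening), believing high-risk, it pays 19.
low-risk: no screening nets 23; the screening nets 19 − 1 = 18. low-risk stays.
high-risk: no screening nets 23; the screening nets 19 − 9 = 10. high-risk stays.
No type deviates, so pooling is sustained.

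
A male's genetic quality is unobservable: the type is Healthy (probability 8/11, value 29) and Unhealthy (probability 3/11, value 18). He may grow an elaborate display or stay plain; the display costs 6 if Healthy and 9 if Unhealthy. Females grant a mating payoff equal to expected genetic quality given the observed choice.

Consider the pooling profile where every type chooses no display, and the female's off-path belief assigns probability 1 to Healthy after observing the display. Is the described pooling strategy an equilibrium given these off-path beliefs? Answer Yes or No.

On path, the female holds the prior and pays 8/11·29 + 3/11·18 = 26. Off path (the display), believing Healthy, it pays 29.
Healthy: no display nets 26; the display nets 29 − 6 = 23. Healthy stays.
Unhealthy: no display nets 26; the display nets 29 − 9 = 20. Unhealthy stays.
No type deviates, so pooling is sustained.

Yes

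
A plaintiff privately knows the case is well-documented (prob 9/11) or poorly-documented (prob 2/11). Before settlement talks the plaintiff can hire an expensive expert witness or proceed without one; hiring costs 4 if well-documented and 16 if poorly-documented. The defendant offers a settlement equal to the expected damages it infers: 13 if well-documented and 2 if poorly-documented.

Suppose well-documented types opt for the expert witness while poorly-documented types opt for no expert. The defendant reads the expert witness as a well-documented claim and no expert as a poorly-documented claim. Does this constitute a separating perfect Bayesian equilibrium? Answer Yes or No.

Under these beliefs, the expert witness earns settlement 13 and no expert earns settlement 2.
well-documented: the expert witness nets 13 − 4 = 9; no expert nets 2. well-documented prefers the expert witness.
poorly-documented: the expert witness nets 13 − 16 = -3; no expert nets 2. poorly-documented prefers no expert.
Neither type deviates, so the separating profile is an equilibrium.

Yes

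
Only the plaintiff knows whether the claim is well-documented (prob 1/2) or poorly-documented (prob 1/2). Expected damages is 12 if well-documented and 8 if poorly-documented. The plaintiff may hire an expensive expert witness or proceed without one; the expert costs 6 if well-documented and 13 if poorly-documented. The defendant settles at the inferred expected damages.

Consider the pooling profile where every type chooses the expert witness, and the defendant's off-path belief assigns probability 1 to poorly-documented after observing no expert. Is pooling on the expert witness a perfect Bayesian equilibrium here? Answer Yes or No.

No

On path, the defendant holds the prior and pays 1/2·12 + 1/2·8 = 10. Off path (no expert), believing poorly-documented, it pays 8.
well-documented: the expert witness nets 10 − 6 = 4; no expert nets 8. well-documented would deviate.
poorly-documented: the expert witness nets 10 − 13 = -3; no expert nets 8. poorly-documented would deviate.
A type deviates, so pooling fails.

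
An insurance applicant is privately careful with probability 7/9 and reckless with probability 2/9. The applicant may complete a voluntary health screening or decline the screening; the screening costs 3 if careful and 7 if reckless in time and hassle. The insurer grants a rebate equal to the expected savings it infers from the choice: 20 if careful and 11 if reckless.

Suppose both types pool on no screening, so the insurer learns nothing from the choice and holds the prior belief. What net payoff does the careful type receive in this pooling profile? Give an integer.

Pooled rebate = 7/9·20 + 2/9·11 = 18.
careful pays no cost for no screening, so net payoff = 18.

18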